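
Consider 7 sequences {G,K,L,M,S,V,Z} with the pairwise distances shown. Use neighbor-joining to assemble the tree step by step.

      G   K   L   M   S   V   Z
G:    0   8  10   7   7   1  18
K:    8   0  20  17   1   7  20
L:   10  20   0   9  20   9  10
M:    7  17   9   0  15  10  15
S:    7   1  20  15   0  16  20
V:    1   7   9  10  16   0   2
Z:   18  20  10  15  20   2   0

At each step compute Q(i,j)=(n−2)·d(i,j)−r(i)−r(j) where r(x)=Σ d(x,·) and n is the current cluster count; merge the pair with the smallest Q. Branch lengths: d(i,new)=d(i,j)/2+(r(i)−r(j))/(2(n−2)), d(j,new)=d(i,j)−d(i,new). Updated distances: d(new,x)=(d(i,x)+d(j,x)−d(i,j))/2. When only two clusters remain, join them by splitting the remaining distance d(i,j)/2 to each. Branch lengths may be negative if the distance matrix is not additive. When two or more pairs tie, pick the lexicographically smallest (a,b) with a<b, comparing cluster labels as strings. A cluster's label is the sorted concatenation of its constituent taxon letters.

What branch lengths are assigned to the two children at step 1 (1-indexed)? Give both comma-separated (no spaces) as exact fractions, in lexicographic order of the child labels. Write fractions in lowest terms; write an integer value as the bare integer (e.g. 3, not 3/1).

-1/10,11/10

iteration 1: select K,S (d=1, Q=-147); attach at lengths (-1/10, 11/10); label the merged cluster KS
  updated: d(G,KS)=7, d(KS,L)=39/2, d(KS,M)=31/2, d(KS,V)=11, d(KS,Z)=39/2
iteration 2: select V,Z (d=2, Q=-179/2); attach at lengths (-47/16, 79/16); label the merged cluster VZ
  updated: d(G,VZ)=17/2, d(KS,VZ)=57/4, d(L,VZ)=17/2, d(M,VZ)=23/2
iteration 3: select G,KS (d=7, Q=-271/4); attach at lengths (-11/24, 179/24); label the merged cluster GKS
  updated: d(GKS,L)=45/4, d(GKS,M)=31/4, d(GKS,VZ)=63/8
iteration 4: select GKS,M (d=31/4, Q=-317/8); attach at lengths (113/32, 135/32); label the merged cluster GKMS
  updated: d(GKMS,L)=25/4, d(GKMS,VZ)=93/16
iteration 5: select GKMS,L (d=25/4, Q=-329/16); attach at lengths (57/32, 143/32); label the merged cluster GKLMS
  updated: d(GKLMS,VZ)=129/32
iteration 6: select GKLMS,VZ (d=129/32); attach at lengths (129/64, 129/64); label the merged cluster GKLMSVZ
final tree: ((((G:-11/24,(K:-1/10,S:11/10):179/24):113/32,M:135/32):57/32,L:143/32):129/64,(V:-47/16,Z:79/16):129/64)
total length: 897/32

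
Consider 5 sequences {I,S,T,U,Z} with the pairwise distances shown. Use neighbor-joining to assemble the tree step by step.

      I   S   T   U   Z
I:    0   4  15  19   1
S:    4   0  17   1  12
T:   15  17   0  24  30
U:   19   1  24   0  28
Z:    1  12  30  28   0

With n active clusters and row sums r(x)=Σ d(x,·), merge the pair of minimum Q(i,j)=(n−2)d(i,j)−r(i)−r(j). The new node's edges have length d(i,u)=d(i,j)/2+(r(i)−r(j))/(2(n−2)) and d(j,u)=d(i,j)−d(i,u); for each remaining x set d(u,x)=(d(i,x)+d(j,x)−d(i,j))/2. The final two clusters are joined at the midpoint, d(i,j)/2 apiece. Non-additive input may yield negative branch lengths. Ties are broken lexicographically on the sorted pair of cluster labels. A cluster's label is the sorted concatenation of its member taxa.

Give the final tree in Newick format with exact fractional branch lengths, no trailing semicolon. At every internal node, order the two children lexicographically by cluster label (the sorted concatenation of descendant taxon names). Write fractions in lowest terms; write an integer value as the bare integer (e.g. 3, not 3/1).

iteration 1: select I,Z (d=1, Q=-107); attach at lengths (-29/6, 35/6); label the merged cluster IZ
  updated: d(IZ,S)=15/2, d(IZ,T)=22, d(IZ,U)=23
iteration 2: select IZ,T (d=22, Q=-143/2); attach at lengths (67/8, 109/8); label the merged cluster ITZ
  updated: d(ITZ,S)=5/4, d(ITZ,U)=25/2
iteration 3: select ITZ,S (d=5/4, Q=-59/4); attach at lengths (51/8, -41/8); label the merged cluster ISTZ
  updated: d(ISTZ,U)=49/8
iteration 4: select ISTZ,U (d=49/8); attach at lengths (49/16, 49/16); label the merged cluster ISTUZ
final tree: ((((I:-29/6,Z:35/6):67/8,T:109/8):51/8,S:-41/8):49/16,U:49/16)
total length: 243/8

((((I:-29/6,Z:35/6):67/8,T:109/8):51/8,S:-41/8):49/16,U:49/16)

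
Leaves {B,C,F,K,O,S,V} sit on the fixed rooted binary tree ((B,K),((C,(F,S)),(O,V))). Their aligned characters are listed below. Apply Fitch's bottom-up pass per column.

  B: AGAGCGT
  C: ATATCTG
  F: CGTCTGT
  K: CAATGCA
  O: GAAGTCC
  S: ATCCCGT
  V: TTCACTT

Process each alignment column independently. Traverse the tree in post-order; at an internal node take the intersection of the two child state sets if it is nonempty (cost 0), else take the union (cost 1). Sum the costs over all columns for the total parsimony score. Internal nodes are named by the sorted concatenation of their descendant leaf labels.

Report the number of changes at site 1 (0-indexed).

site 0, node BK: B={A} ∪ K={C} → {A,C} (+1)
site 0, node FS: F={C} ∪ S={A} → {A,C} (+1)
site 0, node CFS: C={A} ∩ FS={A,C} → {A} (+0)
site 0, node OV: O={G} ∪ V={T} → {G,T} (+1)
site 0, node CFOSV: CFS={A} ∪ OV={G,T} → {A,G,T} (+1)
site 0, node BCFKOSV: BK={A,C} ∩ CFOSV={A,G,T} → {A} (+0)
site 1, node BK: B={G} ∪ K={A} → {A,G} (+1)
site 1, node FS: F={G} ∪ S={T} → {G,T} (+1)
site 1, node CFS: C={T} ∩ FS={G,T} → {T} (+0)
site 1, node OV: O={A} ∪ V={T} → {A,T} (+1)
site 1, node CFOSV: CFS={T} ∩ OV={A,T} → {T} (+0)
site 1, node BCFKOSV: BK={A,G} ∪ CFOSV={T} → {A,G,T} (+1)
site 2, node BK: B={A} ∩ K={A} → {A} (+0)
site 2, node FS: F={T} ∪ S={C} → {C,T} (+1)
site 2, node CFS: C={A} ∪ FS={C,T} → {A,C,T} (+1)
site 2, node OV: O={A} ∪ V={C} → {A,C} (+1)
site 2, node CFOSV: CFS={A,C,T} ∩ OV={A,C} → {A,C} (+0)
site 2, node BCFKOSV: BK={A} ∩ CFOSV={A,C} → {A} (+0)
site 3, node BK: B={G} ∪ K={T} → {G,T} (+1)
site 3, node FS: F={C} ∩ S={C} → {C} (+0)
site 3, node CFS: C={T} ∪ FS={C} → {C,T} (+1)
site 3, node OV: O={G} ∪ V={A} → {A,G} (+1)
site 3, node CFOSV: CFS={C,T} ∪ OV={A,G} → {A,C,G,T} (+1)
site 3, node BCFKOSV: BK={G,T} ∩ CFOSV={A,C,G,T} → {G,T} (+0)
site 4, node BK: B={C} ∪ K={G} → {C,G} (+1)
site 4, node FS: F={T} ∪ S={C} → {C,T} (+1)
site 4, node CFS: C={C} ∩ FS={C,T} → {C} (+0)
site 4, node OV: O={T} ∪ V={C} → {C,T} (+1)
site 4, node CFOSV: CFS={C} ∩ OV={C,T} → {C} (+0)
site 4, node BCFKOSV: BK={C,G} ∩ CFOSV={C} → {C} (+0)
site 5, node BK: B={G} ∪ K={C} → {C,G} (+1)
site 5, node FS: F={G} ∩ S={G} → {G} (+0)
site 5, node CFS: C={T} ∪ FS={G} → {G,T} (+1)
site 5, node OV: O={C} ∪ V={T} → {C,T} (+1)
site 5, node CFOSV: CFS={G,T} ∩ OV={C,T} → {T} (+0)
site 5, node BCFKOSV: BK={C,G} ∪ CFOSV={T} → {C,G,T} (+1)
site 6, node BK: B={T} ∪ K={A} → {A,T} (+1)
site 6, node FS: F={T} ∩ S={T} → {T} (+0)
site 6, node CFS: C={G} ∪ FS={T} → {G,T} (+1)
site 6, node OV: O={C} ∪ V={T} → {C,T} (+1)
site 6, node CFOSV: CFS={G,T} ∩ OV={C,T} → {T} (+0)
site 6, node BCFKOSV: BK={A,T} ∩ CFOSV={T} → {T} (+0)
per-site changes: [4, 4, 3, 4, 3, 4, 3]; total = 25

4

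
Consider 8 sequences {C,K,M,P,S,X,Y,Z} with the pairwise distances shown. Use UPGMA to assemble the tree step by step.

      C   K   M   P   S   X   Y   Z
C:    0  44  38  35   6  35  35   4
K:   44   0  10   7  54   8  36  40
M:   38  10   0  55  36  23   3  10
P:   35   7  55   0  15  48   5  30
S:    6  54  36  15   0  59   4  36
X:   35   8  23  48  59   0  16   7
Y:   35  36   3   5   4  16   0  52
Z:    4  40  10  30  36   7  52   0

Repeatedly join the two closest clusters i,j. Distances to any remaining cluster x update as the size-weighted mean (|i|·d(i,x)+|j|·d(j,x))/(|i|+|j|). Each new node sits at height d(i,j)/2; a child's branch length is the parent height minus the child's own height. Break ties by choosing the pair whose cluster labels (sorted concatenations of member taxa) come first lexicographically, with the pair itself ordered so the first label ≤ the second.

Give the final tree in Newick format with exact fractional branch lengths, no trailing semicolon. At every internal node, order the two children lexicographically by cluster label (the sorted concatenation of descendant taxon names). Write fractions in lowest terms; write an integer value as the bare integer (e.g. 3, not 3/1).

(((C:2,Z:2):17/2,S:21/2):179/30,((K:7/2,P:7/2):10,((M:3/2,Y:3/2):33/4,X:39/4):15/4):89/30)

step 1: merge (M,Y) at d=3; branch lengths M→3/2, Y→3/2; new cluster MY
  updated: d(C,MY)=73/2, d(K,MY)=23, d(MY,P)=30, d(MY,S)=20, d(MY,X)=39/2, d(MY,Z)=31
step 2: merge (C,Z) at d=4; branch lengths C→2, Z→2; new cluster CZ
  updated: d(CZ,K)=42, d(CZ,MY)=135/4, d(CZ,P)=65/2, d(CZ,S)=21, d(CZ,X)=21
step 3: merge (K,P) at d=7; branch lengths K→7/2, P→7/2; new cluster KP
  updated: d(CZ,KP)=149/4, d(KP,MY)=53/2, d(KP,S)=69/2, d(KP,X)=28
step 4: merge (MY,X) at d=39/2; branch lengths MY→33/4, X→39/4; new cluster MXY
  updated: d(CZ,MXY)=59/2, d(KP,MXY)=27, d(MXY,S)=33
step 5: merge (CZ,S) at d=21; branch lengths CZ→17/2, S→21/2; new cluster CSZ
  updated: d(CSZ,KP)=109/3, d(CSZ,MXY)=92/3
step 6: merge (KP,MXY) at d=27; branch lengths KP→10, MXY→15/4; new cluster KMPXY
  updated: d(CSZ,KMPXY)=494/15
step 7: merge (CSZ,KMPXY) at d=494/15; branch lengths CSZ→179/30, KMPXY→89/30; new cluster CKMPSXYZ
final tree: (((C:2,Z:2):17/2,S:21/2):179/30,((K:7/2,P:7/2):10,((M:3/2,Y:3/2):33/4,X:39/4):15/4):89/30)
total length: 4421/60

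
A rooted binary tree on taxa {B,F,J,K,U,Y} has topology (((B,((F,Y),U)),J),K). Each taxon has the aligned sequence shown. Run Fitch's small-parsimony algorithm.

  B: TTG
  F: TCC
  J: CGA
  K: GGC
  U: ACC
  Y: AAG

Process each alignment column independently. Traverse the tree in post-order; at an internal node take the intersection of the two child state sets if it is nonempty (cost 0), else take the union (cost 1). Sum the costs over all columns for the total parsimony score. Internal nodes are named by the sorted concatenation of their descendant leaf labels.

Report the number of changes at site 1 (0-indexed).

3

site 0, node FY: F={T} ∪ Y={A} → {A,T} (+1)
site 0, node FUY: FY={A,T} ∩ U={A} → {A} (+0)
site 0, node BFUY: B={T} ∪ FUY={A} → {A,T} (+1)
site 0, node BFJUY: BFUY={A,T} ∪ J={C} → {A,C,T} (+1)
site 0, node BFJKUY: BFJUY={A,C,T} ∪ K={G} → {A,C,G,T} (+1)
site 1, node FY: F={C} ∪ Y={A} → {A,C} (+1)
site 1, node FUY: FY={A,C} ∩ U={C} → {C} (+0)
site 1, node BFUY: B={T} ∪ FUY={C} → {C,T} (+1)
site 1, node BFJUY: BFUY={C,T} ∪ J={G} → {C,G,T} (+1)
site 1, node BFJKUY: BFJUY={C,G,T} ∩ K={G} → {G} (+0)
site 2, node FY: F={C} ∪ Y={G} → {C,G} (+1)
site 2, node FUY: FY={C,G} ∩ U={C} → {C} (+0)
site 2, node BFUY: B={G} ∪ FUY={C} → {C,G} (+1)
site 2, node BFJUY: BFUY={C,G} ∪ J={A} → {A,C,G} (+1)
site 2, node BFJKUY: BFJUY={A,C,G} ∩ K={C} → {C} (+0)
per-site changes: [4, 3, 3]; total = 10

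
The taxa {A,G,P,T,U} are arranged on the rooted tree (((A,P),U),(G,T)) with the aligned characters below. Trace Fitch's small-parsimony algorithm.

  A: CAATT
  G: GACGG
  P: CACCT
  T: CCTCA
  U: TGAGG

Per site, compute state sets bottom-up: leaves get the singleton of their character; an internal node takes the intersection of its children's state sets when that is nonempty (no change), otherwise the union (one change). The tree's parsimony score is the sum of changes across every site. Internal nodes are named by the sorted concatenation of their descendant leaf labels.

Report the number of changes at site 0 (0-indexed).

2

site 0, node AP: A={C} ∩ P={C} → {C} (+0)
site 0, node APU: AP={C} ∪ U={T} → {C,T} (+1)
site 0, node GT: G={G} ∪ T={C} → {C,G} (+1)
site 0, node AGPTU: APU={C,T} ∩ GT={C,G} → {C} (+0)
site 1, node AP: A={A} ∩ P={A} → {A} (+0)
site 1, node APU: AP={A} ∪ U={G} → {A,G} (+1)
site 1, node GT: G={A} ∪ T={C} → {A,C} (+1)
site 1, node AGPTU: APU={A,G} ∩ GT={A,C} → {A} (+0)
site 2, node AP: A={A} ∪ P={C} → {A,C} (+1)
site 2, node APU: AP={A,C} ∩ U={A} → {A} (+0)
site 2, node GT: G={C} ∪ T={T} → {C,T} (+1)
site 2, node AGPTU: APU={A} ∪ GT={C,T} → {A,C,T} (+1)
site 3, node AP: A={T} ∪ P={C} → {C,T} (+1)
site 3, node APU: AP={C,T} ∪ U={G} → {C,G,T} (+1)
site 3, node GT: G={G} ∪ T={C} → {C,G} (+1)
site 3, node AGPTU: APU={C,G,T} ∩ GT={C,G} → {C,G} (+0)
site 4, node AP: A={T} ∩ P={T} → {T} (+0)
site 4, node APU: AP={T} ∪ U={G} → {G,T} (+1)
site 4, node GT: G={G} ∪ T={A} → {A,G} (+1)
site 4, node AGPTU: APU={G,T} ∩ GT={A,G} → {G} (+0)
per-site changes: [2, 2, 3, 3, 2]; total = 12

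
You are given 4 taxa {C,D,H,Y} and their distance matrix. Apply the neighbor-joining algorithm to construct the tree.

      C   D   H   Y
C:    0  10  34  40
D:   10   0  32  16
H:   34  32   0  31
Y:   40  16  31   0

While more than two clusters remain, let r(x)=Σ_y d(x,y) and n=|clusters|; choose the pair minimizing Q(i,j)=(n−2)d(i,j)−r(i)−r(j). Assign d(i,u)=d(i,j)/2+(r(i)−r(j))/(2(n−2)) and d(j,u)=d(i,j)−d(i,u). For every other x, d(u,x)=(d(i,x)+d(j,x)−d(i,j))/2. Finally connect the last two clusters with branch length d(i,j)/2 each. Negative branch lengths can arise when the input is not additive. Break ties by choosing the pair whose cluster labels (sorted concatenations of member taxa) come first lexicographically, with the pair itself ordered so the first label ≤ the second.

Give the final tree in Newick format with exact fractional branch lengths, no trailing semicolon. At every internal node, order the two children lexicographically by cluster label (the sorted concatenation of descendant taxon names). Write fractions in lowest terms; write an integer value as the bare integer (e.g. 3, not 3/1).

(((C:23/2,D:-3/2):10,H:18):13/2,Y:13/2)

1. join C+D (d=10, Q=-122) ⇒ CD; edges |C|=23/2, |D|=-3/2
  updated: d(CD,H)=28, d(CD,Y)=23
2. join CD+H (d=28, Q=-82) ⇒ CDH; edges |CD|=10, |H|=18
  updated: d(CDH,Y)=13
3. join CDH+Y (d=13) ⇒ CDHY; edges |CDH|=13/2, |Y|=13/2
final tree: (((C:23/2,D:-3/2):10,H:18):13/2,Y:13/2)
total length: 51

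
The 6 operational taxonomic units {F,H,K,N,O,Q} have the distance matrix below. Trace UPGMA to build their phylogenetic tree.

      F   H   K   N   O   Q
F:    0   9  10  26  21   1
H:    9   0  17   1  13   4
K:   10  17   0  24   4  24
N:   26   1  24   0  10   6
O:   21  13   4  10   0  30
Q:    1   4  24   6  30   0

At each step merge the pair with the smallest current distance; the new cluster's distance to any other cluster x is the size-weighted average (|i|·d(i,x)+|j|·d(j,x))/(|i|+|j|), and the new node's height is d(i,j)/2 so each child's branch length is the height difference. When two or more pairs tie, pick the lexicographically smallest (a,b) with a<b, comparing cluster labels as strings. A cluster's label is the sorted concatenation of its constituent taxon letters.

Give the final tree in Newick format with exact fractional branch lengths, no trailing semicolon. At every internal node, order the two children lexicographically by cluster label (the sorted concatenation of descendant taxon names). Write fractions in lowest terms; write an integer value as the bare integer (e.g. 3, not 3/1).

iteration 1: select F,Q (d=1); attach at lengths (1/2, 1/2); label the merged cluster FQ
  updated: d(FQ,H)=13/2, d(FQ,K)=17, d(FQ,N)=16, d(FQ,O)=51/2
iteration 2: select H,N (d=1); attach at lengths (1/2, 1/2); label the merged cluster HN
  updated: d(FQ,HN)=45/4, d(HN,K)=41/2, d(HN,O)=23/2
iteration 3: select K,O (d=4); attach at lengths (2, 2); label the merged cluster KO
  updated: d(FQ,KO)=85/4, d(HN,KO)=16
iteration 4: select FQ,HN (d=45/4); attach at lengths (41/8, 41/8); label the merged cluster FHNQ
  updated: d(FHNQ,KO)=149/8
iteration 5: select FHNQ,KO (d=149/8); attach at lengths (59/16, 117/16); label the merged cluster FHKNOQ
final tree: (((F:1/2,Q:1/2):41/8,(H:1/2,N:1/2):41/8):59/16,(K:2,O:2):117/16)
total length: 109/4

(((F:1/2,Q:1/2):41/8,(H:1/2,N:1/2):41/8):59/16,(K:2,O:2):117/16)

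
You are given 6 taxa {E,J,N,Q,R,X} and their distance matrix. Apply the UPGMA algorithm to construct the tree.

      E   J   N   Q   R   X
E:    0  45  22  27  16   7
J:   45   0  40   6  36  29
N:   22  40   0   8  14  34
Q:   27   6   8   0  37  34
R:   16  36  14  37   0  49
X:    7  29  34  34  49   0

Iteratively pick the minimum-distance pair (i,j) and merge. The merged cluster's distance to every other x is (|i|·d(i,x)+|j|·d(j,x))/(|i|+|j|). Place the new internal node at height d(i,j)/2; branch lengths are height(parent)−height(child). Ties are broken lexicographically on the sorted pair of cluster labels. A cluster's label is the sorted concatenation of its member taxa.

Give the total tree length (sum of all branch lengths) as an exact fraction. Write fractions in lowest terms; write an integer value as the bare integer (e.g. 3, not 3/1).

485/8

iteration 1: select J,Q (d=6); attach at lengths (3, 3); label the merged cluster JQ
  updated: d(E,JQ)=36, d(JQ,N)=24, d(JQ,R)=73/2, d(JQ,X)=63/2
iteration 2: select E,X (d=7); attach at lengths (7/2, 7/2); label the merged cluster EX
  updated: d(EX,JQ)=135/4, d(EX,N)=28, d(EX,R)=65/2
iteration 3: select N,R (d=14); attach at lengths (7, 7); label the merged cluster NR
  updated: d(EX,NR)=121/4, d(JQ,NR)=121/4
iteration 4: select EX,NR (d=121/4); attach at lengths (93/8, 65/8); label the merged cluster ENRX
  updated: d(ENRX,JQ)=32
iteration 5: select ENRX,JQ (d=32); attach at lengths (7/8, 13); label the merged cluster EJNQRX
final tree: (((E:7/2,X:7/2):93/8,(N:7,R:7):65/8):7/8,(J:3,Q:3):13)
total length: 485/8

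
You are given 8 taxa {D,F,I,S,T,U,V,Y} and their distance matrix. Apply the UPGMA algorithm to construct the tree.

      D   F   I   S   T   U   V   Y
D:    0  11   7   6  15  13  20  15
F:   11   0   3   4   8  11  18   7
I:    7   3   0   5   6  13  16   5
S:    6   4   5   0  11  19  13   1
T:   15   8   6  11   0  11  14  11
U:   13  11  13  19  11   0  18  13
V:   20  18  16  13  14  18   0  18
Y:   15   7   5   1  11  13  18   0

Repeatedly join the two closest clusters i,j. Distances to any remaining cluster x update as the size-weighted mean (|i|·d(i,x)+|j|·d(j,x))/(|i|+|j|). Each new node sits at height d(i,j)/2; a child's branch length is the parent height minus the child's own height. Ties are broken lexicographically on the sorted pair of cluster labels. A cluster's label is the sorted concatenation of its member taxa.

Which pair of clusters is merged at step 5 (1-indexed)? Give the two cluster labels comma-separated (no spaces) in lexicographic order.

D,FISTY

1. join S+Y (d=1) ⇒ SY; edges |S|=1/2, |Y|=1/2
  updated: d(D,SY)=21/2, d(F,SY)=11/2, d(I,SY)=5, d(SY,T)=11, d(SY,U)=16, d(SY,V)=31/2
2. join F+I (d=3) ⇒ FI; edges |F|=3/2, |I|=3/2
  updated: d(D,FI)=9, d(FI,SY)=21/4, d(FI,T)=7, d(FI,U)=12, d(FI,V)=17
3. join FI+SY (d=21/4) ⇒ FISY; edges |FI|=9/8, |SY|=17/8
  updated: d(D,FISY)=39/4, d(FISY,T)=9, d(FISY,U)=14, d(FISY,V)=65/4
4. join FISY+T (d=9) ⇒ FISTY; edges |FISY|=15/8, |T|=9/2
  updated: d(D,FISTY)=54/5, d(FISTY,U)=67/5, d(FISTY,V)=79/5
5. join D+FISTY (d=54/5) ⇒ DFISTY; edges |D|=27/5, |FISTY|=9/10
  updated: d(DFISTY,U)=40/3, d(DFISTY,V)=33/2
6. join DFISTY+U (d=40/3) ⇒ DFISTUY; edges |DFISTY|=19/15, |U|=20/3
  updated: d(DFISTUY,V)=117/7
7. join DFISTUY+V (d=117/7) ⇒ DFISTUVY; edges |DFISTUY|=71/42, |V|=117/14
final tree: (((D:27/5,(((F:3/2,I:3/2):9/8,(S:1/2,Y:1/2):17/8):15/8,T:9/2):9/10):19/15,U:20/3):71/42,V:117/14)
total length: 31841/840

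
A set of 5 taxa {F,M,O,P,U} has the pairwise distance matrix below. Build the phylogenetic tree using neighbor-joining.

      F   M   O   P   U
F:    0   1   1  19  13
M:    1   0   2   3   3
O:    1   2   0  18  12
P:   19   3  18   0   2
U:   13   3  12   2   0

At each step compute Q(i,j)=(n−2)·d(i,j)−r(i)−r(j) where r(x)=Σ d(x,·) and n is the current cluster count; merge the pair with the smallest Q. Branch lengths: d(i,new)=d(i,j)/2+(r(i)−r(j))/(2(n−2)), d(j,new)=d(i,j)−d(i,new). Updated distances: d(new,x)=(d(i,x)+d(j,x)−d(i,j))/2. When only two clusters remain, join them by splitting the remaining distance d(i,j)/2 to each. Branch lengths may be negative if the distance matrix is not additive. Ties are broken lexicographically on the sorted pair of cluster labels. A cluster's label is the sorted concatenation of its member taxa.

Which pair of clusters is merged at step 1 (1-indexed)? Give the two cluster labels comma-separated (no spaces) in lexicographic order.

1. join P+U (d=2, Q=-66) ⇒ PU; edges |P|=3, |U|=-1
  updated: d(F,PU)=15, d(M,PU)=2, d(O,PU)=14
2. join F+O (d=1, Q=-32) ⇒ FO; edges |F|=1/2, |O|=1/2
  updated: d(FO,M)=1, d(FO,PU)=14
3. join FO+M (d=1, Q=-17) ⇒ FMO; edges |FO|=13/2, |M|=-11/2
  updated: d(FMO,PU)=15/2
4. join FMO+PU (d=15/2) ⇒ FMOPU; edges |FMO|=15/4, |PU|=15/4
final tree: (((F:1/2,O:1/2):13/2,M:-11/2):15/4,(P:3,U:-1):15/4)
total length: 23/2

P,U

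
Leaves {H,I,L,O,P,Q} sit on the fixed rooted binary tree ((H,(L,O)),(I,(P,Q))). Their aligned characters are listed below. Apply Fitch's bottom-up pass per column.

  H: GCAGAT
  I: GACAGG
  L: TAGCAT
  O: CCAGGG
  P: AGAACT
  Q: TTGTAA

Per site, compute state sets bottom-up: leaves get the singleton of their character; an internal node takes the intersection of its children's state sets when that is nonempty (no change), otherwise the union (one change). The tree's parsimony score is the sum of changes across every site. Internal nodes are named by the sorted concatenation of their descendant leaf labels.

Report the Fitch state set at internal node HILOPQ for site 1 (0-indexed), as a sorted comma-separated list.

A,C,G,T

[col 0] LO: children L:{T}, O:{C} ∪→ {C,T}; cost 1
[col 0] HLO: children H:{G}, LO:{C,T} ∪→ {C,G,T}; cost 1
[col 0] PQ: children P:{A}, Q:{T} ∪→ {A,T}; cost 1
[col 0] IPQ: children I:{G}, PQ:{A,T} ∪→ {A,G,T}; cost 1
[col 0] HILOPQ: children HLO:{C,G,T}, IPQ:{A,G,T} ∩→ {G,T}; cost 0
[col 1] LO: children L:{A}, O:{C} ∪→ {A,C}; cost 1
[col 1] HLO: children H:{C}, LO:{A,C} ∩→ {C}; cost 0
[col 1] PQ: children P:{G}, Q:{T} ∪→ {G,T}; cost 1
[col 1] IPQ: children I:{A}, PQ:{G,T} ∪→ {A,G,T}; cost 1
[col 1] HILOPQ: children HLO:{C}, IPQ:{A,G,T} ∪→ {A,C,G,T}; cost 1
[col 2] LO: children L:{G}, O:{A} ∪→ {A,G}; cost 1
[col 2] HLO: children H:{A}, LO:{A,G} ∩→ {A}; cost 0
[col 2] PQ: children P:{A}, Q:{G} ∪→ {A,G}; cost 1
[col 2] IPQ: children I:{C}, PQ:{A,G} ∪→ {A,C,G}; cost 1
[col 2] HILOPQ: children HLO:{A}, IPQ:{A,C,G} ∩→ {A}; cost 0
[col 3] LO: children L:{C}, O:{G} ∪→ {C,G}; cost 1
[col 3] HLO: children H:{G}, LO:{C,G} ∩→ {G}; cost 0
[col 3] PQ: children P:{A}, Q:{T} ∪→ {A,T}; cost 1
[col 3] IPQ: children I:{A}, PQ:{A,T} ∩→ {A}; cost 0
[col 3] HILOPQ: children HLO:{G}, IPQ:{A} ∪→ {A,G}; cost 1
[col 4] LO: children L:{A}, O:{G} ∪→ {A,G}; cost 1
[col 4] HLO: children H:{A}, LO:{A,G} ∩→ {A}; cost 0
[col 4] PQ: children P:{C}, Q:{A} ∪→ {A,C}; cost 1
[col 4] IPQ: children I:{G}, PQ:{A,C} ∪→ {A,C,G}; cost 1
[col 4] HILOPQ: children HLO:{A}, IPQ:{A,C,G} ∩→ {A}; cost 0
[col 5] LO: children L:{T}, O:{G} ∪→ {G,T}; cost 1
[col 5] HLO: children H:{T}, LO:{G,T} ∩→ {T}; cost 0
[col 5] PQ: children P:{T}, Q:{A} ∪→ {A,T}; cost 1
[col 5] IPQ: children I:{G}, PQ:{A,T} ∪→ {A,G,T}; cost 1
[col 5] HILOPQ: children HLO:{T}, IPQ:{A,G,T} ∩→ {T}; cost 0
per-site changes: [4, 4, 3, 3, 3, 3]; total = 20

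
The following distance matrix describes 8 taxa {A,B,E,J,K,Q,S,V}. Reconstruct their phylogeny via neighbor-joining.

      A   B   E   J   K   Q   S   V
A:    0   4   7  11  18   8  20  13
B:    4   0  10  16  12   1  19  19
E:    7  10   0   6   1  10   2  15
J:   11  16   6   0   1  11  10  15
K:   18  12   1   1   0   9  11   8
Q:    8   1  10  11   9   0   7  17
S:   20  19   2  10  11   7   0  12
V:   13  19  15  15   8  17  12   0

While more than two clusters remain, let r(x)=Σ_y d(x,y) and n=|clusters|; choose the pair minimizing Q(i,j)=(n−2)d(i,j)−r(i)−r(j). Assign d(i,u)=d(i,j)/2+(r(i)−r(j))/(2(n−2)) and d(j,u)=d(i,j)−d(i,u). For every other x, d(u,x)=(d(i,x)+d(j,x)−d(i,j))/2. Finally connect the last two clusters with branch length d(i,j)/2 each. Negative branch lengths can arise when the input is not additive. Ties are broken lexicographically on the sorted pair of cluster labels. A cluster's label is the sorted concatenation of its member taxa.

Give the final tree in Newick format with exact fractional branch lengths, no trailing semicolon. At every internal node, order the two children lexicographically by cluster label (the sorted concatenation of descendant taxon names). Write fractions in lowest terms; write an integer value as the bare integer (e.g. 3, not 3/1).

(((((A:2,B:2):21/10,Q:2/5):173/32,(E:-7/8,S:23/8):83/32):29/32,(J:49/24,K:-25/24):81/32):271/64,V:271/64)

1. join A+B (d=4, Q=-138) ⇒ AB; edges |A|=2, |B|=2
  updated: d(AB,E)=13/2, d(AB,J)=23/2, d(AB,K)=13, d(AB,Q)=5/2, d(AB,S)=35/2, d(AB,V)=14
2. join AB+Q (d=5/2, Q=-109) ⇒ ABQ; edges |AB|=21/10, |Q|=2/5
  updated: d(ABQ,E)=7, d(ABQ,J)=10, d(ABQ,K)=39/4, d(ABQ,S)=11, d(ABQ,V)=57/4
3. join E+S (d=2, Q=-69) ⇒ ES; edges |E|=-7/8, |S|=23/8
  updated: d(ABQ,ES)=8, d(ES,J)=7, d(ES,K)=5, d(ES,V)=25/2
4. join J+K (d=1, Q=-215/4) ⇒ JK; edges |J|=49/24, |K|=-25/24
  updated: d(ABQ,JK)=75/8, d(ES,JK)=11/2, d(JK,V)=11
5. join ABQ+ES (d=8, Q=-333/8) ⇒ ABEQS; edges |ABQ|=173/32, |ES|=83/32
  updated: d(ABEQS,JK)=55/16, d(ABEQS,V)=75/8
6. join ABEQS+JK (d=55/16, Q=-381/16) ⇒ ABEJKQS; edges |ABEQS|=29/32, |JK|=81/32
  updated: d(ABEJKQS,V)=271/32
7. join ABEJKQS+V (d=271/32) ⇒ ABEJKQSV; edges |ABEJKQS|=271/64, |V|=271/64
final tree: (((((A:2,B:2):21/10,Q:2/5):173/32,(E:-7/8,S:23/8):83/32):29/32,(J:49/24,K:-25/24):81/32):271/64,V:271/64)
total length: 941/32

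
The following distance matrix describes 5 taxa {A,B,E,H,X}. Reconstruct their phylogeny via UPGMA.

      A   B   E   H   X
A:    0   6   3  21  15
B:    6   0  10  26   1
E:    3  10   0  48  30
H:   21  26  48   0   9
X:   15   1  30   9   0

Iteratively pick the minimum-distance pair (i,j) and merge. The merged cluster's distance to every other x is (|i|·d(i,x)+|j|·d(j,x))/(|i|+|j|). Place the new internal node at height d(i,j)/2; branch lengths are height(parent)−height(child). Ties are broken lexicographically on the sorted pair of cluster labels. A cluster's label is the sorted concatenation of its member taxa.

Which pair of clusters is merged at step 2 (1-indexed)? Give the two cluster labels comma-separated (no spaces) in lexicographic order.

A,E

1. join B+X (d=1) ⇒ BX; edges |B|=1/2, |X|=1/2
  updated: d(A,BX)=21/2, d(BX,E)=20, d(BX,H)=35/2
2. join A+E (d=3) ⇒ AE; edges |A|=3/2, |E|=3/2
  updated: d(AE,BX)=61/4, d(AE,H)=69/2
3. join AE+BX (d=61/4) ⇒ ABEX; edges |AE|=49/8, |BX|=57/8
  updated: d(ABEX,H)=26
4. join ABEX+H (d=26) ⇒ ABEHX; edges |ABEX|=43/8, |H|=13
final tree: (((A:3/2,E:3/2):49/8,(B:1/2,X:1/2):57/8):43/8,H:13)
total length: 285/8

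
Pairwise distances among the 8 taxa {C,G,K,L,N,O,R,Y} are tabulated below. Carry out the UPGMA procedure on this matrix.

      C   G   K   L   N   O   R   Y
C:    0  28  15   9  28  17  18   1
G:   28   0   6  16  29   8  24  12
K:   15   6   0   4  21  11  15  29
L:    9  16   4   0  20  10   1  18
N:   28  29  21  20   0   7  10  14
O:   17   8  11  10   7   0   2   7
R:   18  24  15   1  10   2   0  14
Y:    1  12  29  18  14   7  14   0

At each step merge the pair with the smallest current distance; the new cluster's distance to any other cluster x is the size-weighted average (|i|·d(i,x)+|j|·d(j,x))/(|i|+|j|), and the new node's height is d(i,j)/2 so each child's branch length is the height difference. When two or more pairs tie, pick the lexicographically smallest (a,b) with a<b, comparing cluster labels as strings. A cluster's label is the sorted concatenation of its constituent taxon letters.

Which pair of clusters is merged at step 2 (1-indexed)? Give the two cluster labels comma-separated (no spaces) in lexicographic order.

step 1: merge (C,Y) at d=1; branch lengths C→1/2, Y→1/2; new cluster CY
  updated: d(CY,G)=20, d(CY,K)=22, d(CY,L)=27/2, d(CY,N)=21, d(CY,O)=12, d(CY,R)=16
step 2: merge (L,R) at d=1; branch lengths L→1/2, R→1/2; new cluster LR
  updated: d(CY,LR)=59/4, d(G,LR)=20, d(K,LR)=19/2, d(LR,N)=15, d(LR,O)=6
step 3: merge (G,K) at d=6; branch lengths G→3, K→3; new cluster GK
  updated: d(CY,GK)=21, d(GK,LR)=59/4, d(GK,N)=25, d(GK,O)=19/2
step 4: merge (LR,O) at d=6; branch lengths LR→5/2, O→3; new cluster LOR
  updated: d(CY,LOR)=83/6, d(GK,LOR)=13, d(LOR,N)=37/3
step 5: merge (LOR,N) at d=37/3; branch lengths LOR→19/6, N→37/6; new cluster LNOR
  updated: d(CY,LNOR)=125/8, d(GK,LNOR)=16
step 6: merge (CY,LNOR) at d=125/8; branch lengths CY→117/16, LNOR→79/48; new cluster CLNORY
  updated: d(CLNORY,GK)=53/3
step 7: merge (CLNORY,GK) at d=53/3; branch lengths CLNORY→49/48, GK→35/6; new cluster CGKLNORY
final tree: (((C:1/2,Y:1/2):117/16,(((L:1/2,R:1/2):5/2,O:3):19/6,N:37/6):79/48):49/48,(G:3,K:3):35/6)
total length: 1855/48

L,R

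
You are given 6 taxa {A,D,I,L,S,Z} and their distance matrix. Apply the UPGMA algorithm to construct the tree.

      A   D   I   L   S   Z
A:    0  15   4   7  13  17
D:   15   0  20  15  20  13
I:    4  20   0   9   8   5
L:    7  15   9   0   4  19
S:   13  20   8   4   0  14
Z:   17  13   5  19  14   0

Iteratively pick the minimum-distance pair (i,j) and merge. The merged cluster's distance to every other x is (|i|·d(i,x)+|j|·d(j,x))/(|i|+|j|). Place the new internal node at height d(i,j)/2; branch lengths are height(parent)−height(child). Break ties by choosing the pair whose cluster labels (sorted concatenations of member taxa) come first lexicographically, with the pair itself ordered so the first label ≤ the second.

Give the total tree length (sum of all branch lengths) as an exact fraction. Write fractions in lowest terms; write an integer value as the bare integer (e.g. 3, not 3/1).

step 1: merge (A,I) at d=4; branch lengths A→2, I→2; new cluster AI
  updated: d(AI,D)=35/2, d(AI,L)=8, d(AI,S)=21/2, d(AI,Z)=11
step 2: merge (L,S) at d=4; branch lengths L→2, S→2; new cluster LS
  updated: d(AI,LS)=37/4, d(D,LS)=35/2, d(LS,Z)=33/2
step 3: merge (AI,LS) at d=37/4; branch lengths AI→21/8, LS→21/8; new cluster AILS
  updated: d(AILS,D)=35/2, d(AILS,Z)=55/4
step 4: merge (D,Z) at d=13; branch lengths D→13/2, Z→13/2; new cluster DZ
  updated: d(AILS,DZ)=125/8
step 5: merge (AILS,DZ) at d=125/8; branch lengths AILS→51/16, DZ→21/16; new cluster ADILSZ
final tree: (((A:2,I:2):21/8,(L:2,S:2):21/8):51/16,(D:13/2,Z:13/2):21/16)
total length: 123/4

123/4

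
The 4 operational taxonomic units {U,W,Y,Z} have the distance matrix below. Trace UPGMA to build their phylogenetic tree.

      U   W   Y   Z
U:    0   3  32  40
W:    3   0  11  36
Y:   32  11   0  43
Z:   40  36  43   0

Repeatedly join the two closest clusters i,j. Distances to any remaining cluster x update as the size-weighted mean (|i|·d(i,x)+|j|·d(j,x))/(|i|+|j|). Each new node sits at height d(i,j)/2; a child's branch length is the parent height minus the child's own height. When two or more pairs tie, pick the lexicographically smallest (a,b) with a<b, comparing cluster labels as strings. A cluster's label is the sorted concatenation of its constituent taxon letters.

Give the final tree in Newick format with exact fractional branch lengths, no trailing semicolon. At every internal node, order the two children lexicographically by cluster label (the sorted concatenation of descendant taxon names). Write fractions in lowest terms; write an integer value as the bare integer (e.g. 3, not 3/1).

(((U:3/2,W:3/2):37/4,Y:43/4):109/12,Z:119/6)

step 1: merge (U,W) at d=3; branch lengths U→3/2, W→3/2; new cluster UW
  updated: d(UW,Y)=43/2, d(UW,Z)=38
step 2: merge (UW,Y) at d=43/2; branch lengths UW→37/4, Y→43/4; new cluster UWY
  updated: d(UWY,Z)=119/3
step 3: merge (UWY,Z) at d=119/3; branch lengths UWY→109/12, Z→119/6; new cluster UWYZ
final tree: (((U:3/2,W:3/2):37/4,Y:43/4):109/12,Z:119/6)
total length: 623/12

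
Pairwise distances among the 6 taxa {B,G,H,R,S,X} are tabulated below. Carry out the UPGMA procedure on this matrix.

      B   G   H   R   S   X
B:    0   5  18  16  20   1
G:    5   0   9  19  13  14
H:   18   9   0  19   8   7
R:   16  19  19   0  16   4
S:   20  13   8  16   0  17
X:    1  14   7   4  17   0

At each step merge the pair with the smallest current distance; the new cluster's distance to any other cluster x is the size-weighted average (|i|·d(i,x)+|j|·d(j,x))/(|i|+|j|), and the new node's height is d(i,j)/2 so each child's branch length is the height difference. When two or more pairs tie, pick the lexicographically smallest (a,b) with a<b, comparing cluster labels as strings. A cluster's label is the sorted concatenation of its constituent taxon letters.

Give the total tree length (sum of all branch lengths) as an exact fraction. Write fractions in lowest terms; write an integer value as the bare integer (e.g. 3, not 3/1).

1. join B+X (d=1) ⇒ BX; edges |B|=1/2, |X|=1/2
  updated: d(BX,G)=19/2, d(BX,H)=25/2, d(BX,R)=10, d(BX,S)=37/2
2. join H+S (d=8) ⇒ HS; edges |H|=4, |S|=4
  updated: d(BX,HS)=31/2, d(G,HS)=11, d(HS,R)=35/2
3. join BX+G (d=19/2) ⇒ BGX; edges |BX|=17/4, |G|=19/4
  updated: d(BGX,HS)=14, d(BGX,R)=13
4. join BGX+R (d=13) ⇒ BGRX; edges |BGX|=7/4, |R|=13/2
  updated: d(BGRX,HS)=119/8
5. join BGRX+HS (d=119/8) ⇒ BGHRSX; edges |BGRX|=15/16, |HS|=55/16
final tree: ((((B:1/2,X:1/2):17/4,G:19/4):7/4,R:13/2):15/16,(H:4,S:4):55/16)
total length: 245/8

245/8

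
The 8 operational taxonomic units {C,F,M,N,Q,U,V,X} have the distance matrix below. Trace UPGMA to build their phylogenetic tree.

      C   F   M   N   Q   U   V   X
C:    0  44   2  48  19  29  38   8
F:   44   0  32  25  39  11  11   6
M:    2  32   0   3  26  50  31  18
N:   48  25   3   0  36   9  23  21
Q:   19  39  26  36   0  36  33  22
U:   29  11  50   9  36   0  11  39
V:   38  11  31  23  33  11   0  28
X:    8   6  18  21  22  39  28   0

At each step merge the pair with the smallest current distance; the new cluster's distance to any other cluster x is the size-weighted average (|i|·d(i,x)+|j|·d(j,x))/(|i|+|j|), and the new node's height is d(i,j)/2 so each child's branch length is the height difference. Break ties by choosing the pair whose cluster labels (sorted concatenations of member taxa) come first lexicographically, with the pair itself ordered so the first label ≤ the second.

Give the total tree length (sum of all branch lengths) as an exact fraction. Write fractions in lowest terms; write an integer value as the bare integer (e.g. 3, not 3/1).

1. join C+M (d=2) ⇒ CM; edges |C|=1, |M|=1
  updated: d(CM,F)=38, d(CM,N)=51/2, d(CM,Q)=45/2, d(CM,U)=79/2, d(CM,V)=69/2, d(CM,X)=13
2. join F+X (d=6) ⇒ FX; edges |F|=3, |X|=3
  updated: d(CM,FX)=51/2, d(FX,N)=23, d(FX,Q)=61/2, d(FX,U)=25, d(FX,V)=39/2
3. join N+U (d=9) ⇒ NU; edges |N|=9/2, |U|=9/2
  updated: d(CM,NU)=65/2, d(FX,NU)=24, d(NU,Q)=36, d(NU,V)=17
4. join NU+V (d=17) ⇒ NUV; edges |NU|=4, |V|=17/2
  updated: d(CM,NUV)=199/6, d(FX,NUV)=45/2, d(NUV,Q)=35
5. join CM+Q (d=45/2) ⇒ CMQ; edges |CM|=41/4, |Q|=45/4
  updated: d(CMQ,FX)=163/6, d(CMQ,NUV)=304/9
6. join FX+NUV (d=45/2) ⇒ FNUVX; edges |FX|=33/4, |NUV|=11/4
  updated: d(CMQ,FNUVX)=467/15
7. join CMQ+FNUVX (d=467/15) ⇒ CFMNQUVX; edges |CMQ|=259/60, |FNUVX|=259/60
final tree: (((C:1,M:1):41/4,Q:45/4):259/60,((F:3,X:3):33/4,((N:9/2,U:9/2):4,V:17/2):11/4):259/60)
total length: 2119/30

2119/30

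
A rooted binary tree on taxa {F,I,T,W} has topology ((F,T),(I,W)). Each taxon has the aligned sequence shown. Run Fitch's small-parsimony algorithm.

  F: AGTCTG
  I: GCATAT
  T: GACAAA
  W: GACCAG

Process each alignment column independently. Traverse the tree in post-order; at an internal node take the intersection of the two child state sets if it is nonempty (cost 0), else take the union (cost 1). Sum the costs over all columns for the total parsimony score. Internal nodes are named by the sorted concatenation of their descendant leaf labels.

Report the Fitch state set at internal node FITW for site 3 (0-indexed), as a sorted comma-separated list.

C

[col 0] FT: children F:{A}, T:{G} ∪→ {A,G}; cost 1
[col 0] IW: children I:{G}, W:{G} ∩→ {G}; cost 0
[col 0] FITW: children FT:{A,G}, IW:{G} ∩→ {G}; cost 0
[col 1] FT: children F:{G}, T:{A} ∪→ {A,G}; cost 1
[col 1] IW: children I:{C}, W:{A} ∪→ {A,C}; cost 1
[col 1] FITW: children FT:{A,G}, IW:{A,C} ∩→ {A}; cost 0
[col 2] FT: children F:{T}, T:{C} ∪→ {C,T}; cost 1
[col 2] IW: children I:{A}, W:{C} ∪→ {A,C}; cost 1
[col 2] FITW: children FT:{C,T}, IW:{A,C} ∩→ {C}; cost 0
[col 3] FT: children F:{C}, T:{A} ∪→ {A,C}; cost 1
[col 3] IW: children I:{T}, W:{C} ∪→ {C,T}; cost 1
[col 3] FITW: children FT:{A,C}, IW:{C,T} ∩→ {C}; cost 0
[col 4] FT: children F:{T}, T:{A} ∪→ {A,T}; cost 1
[col 4] IW: children I:{A}, W:{A} ∩→ {A}; cost 0
[col 4] FITW: children FT:{A,T}, IW:{A} ∩→ {A}; cost 0
[col 5] FT: children F:{G}, T:{A} ∪→ {A,G}; cost 1
[col 5] IW: children I:{T}, W:{G} ∪→ {G,T}; cost 1
[col 5] FITW: children FT:{A,G}, IW:{G,T} ∩→ {G}; cost 0
per-site changes: [1, 2, 2, 2, 1, 2]; total = 10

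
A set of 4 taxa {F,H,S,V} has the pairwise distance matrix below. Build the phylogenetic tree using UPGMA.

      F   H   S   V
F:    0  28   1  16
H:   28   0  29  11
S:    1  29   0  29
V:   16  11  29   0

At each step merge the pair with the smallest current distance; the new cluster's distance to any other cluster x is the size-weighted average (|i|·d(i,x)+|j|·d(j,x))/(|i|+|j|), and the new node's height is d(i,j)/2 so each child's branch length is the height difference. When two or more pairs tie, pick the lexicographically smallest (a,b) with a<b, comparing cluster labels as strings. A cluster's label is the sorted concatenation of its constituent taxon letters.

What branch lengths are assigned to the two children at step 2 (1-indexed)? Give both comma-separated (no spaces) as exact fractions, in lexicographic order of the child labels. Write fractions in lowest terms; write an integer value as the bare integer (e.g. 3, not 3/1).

11/2,11/2

iteration 1: select F,S (d=1); attach at lengths (1/2, 1/2); label the merged cluster FS
  updated: d(FS,H)=57/2, d(FS,V)=45/2
iteration 2: select H,V (d=11); attach at lengths (11/2, 11/2); label the merged cluster HV
  updated: d(FS,HV)=51/2
iteration 3: select FS,HV (d=51/2); attach at lengths (49/4, 29/4); label the merged cluster FHSV
final tree: ((F:1/2,S:1/2):49/4,(H:11/2,V:11/2):29/4)
total length: 63/2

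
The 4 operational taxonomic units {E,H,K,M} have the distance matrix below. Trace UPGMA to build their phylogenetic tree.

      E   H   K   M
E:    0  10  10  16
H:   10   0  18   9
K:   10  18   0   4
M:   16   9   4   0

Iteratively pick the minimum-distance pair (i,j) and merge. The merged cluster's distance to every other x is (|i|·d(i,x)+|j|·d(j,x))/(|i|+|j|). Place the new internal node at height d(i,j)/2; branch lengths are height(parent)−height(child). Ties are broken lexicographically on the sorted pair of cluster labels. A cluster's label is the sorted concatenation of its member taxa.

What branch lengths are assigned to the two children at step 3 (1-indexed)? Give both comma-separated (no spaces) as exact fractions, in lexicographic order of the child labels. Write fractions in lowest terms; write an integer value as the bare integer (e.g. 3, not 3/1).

13/8,37/8

1. join K+M (d=4) ⇒ KM; edges |K|=2, |M|=2
  updated: d(E,KM)=13, d(H,KM)=27/2
2. join E+H (d=10) ⇒ EH; edges |E|=5, |H|=5
  updated: d(EH,KM)=53/4
3. join EH+KM (d=53/4) ⇒ EHKM; edges |EH|=13/8, |KM|=37/8
final tree: ((E:5,H:5):13/8,(K:2,M:2):37/8)
total length: 81/4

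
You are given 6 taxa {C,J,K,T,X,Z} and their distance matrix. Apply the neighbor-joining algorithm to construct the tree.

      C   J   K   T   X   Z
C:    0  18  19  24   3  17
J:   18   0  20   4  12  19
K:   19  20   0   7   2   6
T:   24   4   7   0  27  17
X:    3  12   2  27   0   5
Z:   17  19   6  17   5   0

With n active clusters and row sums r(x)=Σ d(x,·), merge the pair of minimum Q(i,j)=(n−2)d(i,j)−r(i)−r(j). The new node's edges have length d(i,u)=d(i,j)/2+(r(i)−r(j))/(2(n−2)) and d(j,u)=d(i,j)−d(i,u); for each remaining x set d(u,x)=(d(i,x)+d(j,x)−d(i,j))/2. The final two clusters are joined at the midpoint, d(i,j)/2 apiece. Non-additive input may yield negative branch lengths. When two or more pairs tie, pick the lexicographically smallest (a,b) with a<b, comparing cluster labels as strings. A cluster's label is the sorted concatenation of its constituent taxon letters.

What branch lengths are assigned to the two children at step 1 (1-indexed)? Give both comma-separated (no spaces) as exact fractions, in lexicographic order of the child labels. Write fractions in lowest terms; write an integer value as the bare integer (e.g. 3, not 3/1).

iteration 1: select J,T (d=4, Q=-136); attach at lengths (5/4, 11/4); label the merged cluster JT
  updated: d(C,JT)=19, d(JT,K)=23/2, d(JT,X)=35/2, d(JT,Z)=16
iteration 2: select C,X (d=3, Q=-153/2); attach at lengths (79/12, -43/12); label the merged cluster CX
  updated: d(CX,JT)=67/4, d(CX,K)=9, d(CX,Z)=19/2
iteration 3: select CX,Z (d=19/2, Q=-191/4); attach at lengths (91/16, 61/16); label the merged cluster CXZ
  updated: d(CXZ,JT)=93/8, d(CXZ,K)=11/4
iteration 4: select CXZ,JT (d=93/8, Q=-207/8); attach at lengths (23/16, 163/16); label the merged cluster CJTXZ
  updated: d(CJTXZ,K)=21/16
iteration 5: select CJTXZ,K (d=21/16); attach at lengths (21/32, 21/32); label the merged cluster CJKTXZ
final tree: ((((C:79/12,X:-43/12):91/16,Z:61/16):23/16,(J:5/4,T:11/4):163/16):21/32,K:21/32)
total length: 471/16

5/4,11/4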